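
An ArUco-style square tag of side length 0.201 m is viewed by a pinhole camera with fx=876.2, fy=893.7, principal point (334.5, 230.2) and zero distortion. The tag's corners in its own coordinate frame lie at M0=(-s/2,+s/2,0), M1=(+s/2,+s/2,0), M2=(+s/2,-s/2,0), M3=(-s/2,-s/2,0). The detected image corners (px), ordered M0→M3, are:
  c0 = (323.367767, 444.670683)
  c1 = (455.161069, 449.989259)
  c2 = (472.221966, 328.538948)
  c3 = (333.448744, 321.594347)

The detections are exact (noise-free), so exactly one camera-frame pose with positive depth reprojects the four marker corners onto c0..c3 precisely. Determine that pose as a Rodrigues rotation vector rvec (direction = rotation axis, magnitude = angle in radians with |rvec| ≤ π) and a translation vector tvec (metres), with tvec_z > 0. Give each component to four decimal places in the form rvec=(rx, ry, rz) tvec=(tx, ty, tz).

Intrinsics K: fx=876.2, fy=893.7, cx=334.5, cy=230.2
Marker side s = 0.201 m; corners in marker frame (Z=0):
  M0 = (-0.1005, +0.1005, 0)
  M1 = (+0.1005, +0.1005, 0)
  M2 = (+0.1005, -0.1005, 0)
  M3 = (-0.1005, -0.1005, 0)
Detected image corners:
  c0 = (323.367767, 444.670683) px
  c1 = (455.161069, 449.989259) px
  c2 = (472.221966, 328.538948) px
  c3 = (333.448744, 321.594347) px
Planar DLT: solve 8×8 A·h = b for H (H[2,2]=1):
  H  [+693.59480 +36.15945 +396.23168]
  H  [+50.87747 +709.44155 +387.82437]
  H  [+0.05303 +0.26201 +1.00000]
B = K⁻¹H; ‖b₁‖=0.774381, ‖b₂‖=0.774381; λ = 2/(‖b₁‖+‖b₂‖) = 1.291354, sign → tz>0 ⇒ λ=+1.291354
r₁ = λ·B[:,0] = (+0.99609,+0.05588,+0.06848); r₂ = λ·B[:,1] = (-0.07588,+0.93796,+0.33835)
r₃ = r₁×r₂ = (-0.04532,-0.34222,+0.93853); SVD([r₁ r₂ r₃]) → R = UVᵀ:
  R  [+0.99609 -0.07588 -0.04532]
  R  [+0.05588 +0.93796 -0.34222]
  R  [+0.06848 +0.33835 +0.93853]
t = (+0.09098, +0.22776, +1.29135) m
tr R = 2.872570; θ = arccos((tr R − 1)/2) = 0.358896 rad = 20.563°
axis k = ((R−Rᵀ)₃₂, (R−Rᵀ)₁₃, (R−Rᵀ)₂₁) / (2 sinθ) = (+0.968804, -0.161992, +0.187555)
rvec = θ·k = (+0.347700, -0.058138, +0.067313)

rvec=(0.3477, -0.0581, 0.0673) tvec=(0.0910, 0.2278, 1.2914)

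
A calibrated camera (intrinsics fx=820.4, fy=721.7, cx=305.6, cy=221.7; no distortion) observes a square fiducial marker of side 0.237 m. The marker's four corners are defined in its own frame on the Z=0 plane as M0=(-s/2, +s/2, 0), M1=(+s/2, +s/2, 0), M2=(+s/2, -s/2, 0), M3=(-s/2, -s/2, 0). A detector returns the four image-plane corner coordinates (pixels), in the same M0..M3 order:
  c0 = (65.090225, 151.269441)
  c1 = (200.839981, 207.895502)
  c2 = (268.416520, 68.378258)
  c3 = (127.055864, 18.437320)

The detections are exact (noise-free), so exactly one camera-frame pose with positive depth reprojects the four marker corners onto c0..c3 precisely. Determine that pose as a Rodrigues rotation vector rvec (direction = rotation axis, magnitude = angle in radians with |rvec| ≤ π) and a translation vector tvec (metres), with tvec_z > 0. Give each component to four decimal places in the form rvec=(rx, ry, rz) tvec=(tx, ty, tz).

Intrinsics K: fx=820.4, fy=721.7, cx=305.6, cy=221.7
Marker side s = 0.237 m; corners in marker frame (Z=0):
  M0 = (-0.1185, +0.1185, 0)
  M1 = (+0.1185, +0.1185, 0)
  M2 = (+0.1185, -0.1185, 0)
  M3 = (-0.1185, -0.1185, 0)
Detected image corners:
  c0 = (65.090225, 151.269441) px
  c1 = (200.839981, 207.895502) px
  c2 = (268.416520, 68.378258) px
  c3 = (127.055864, 18.437320) px
Planar DLT: solve 8×8 A·h = b for H (H[2,2]=1):
  H  [+546.23318 -262.62201 +163.20892]
  H  [+199.10389 +581.16775 +111.26884]
  H  [-0.23163 +0.06259 +1.00000]
B = K⁻¹H; ‖b₁‖=0.860078, ‖b₂‖=0.860078; λ = 2/(‖b₁‖+‖b₂‖) = 1.162685, sign → tz>0 ⇒ λ=+1.162685
r₁ = λ·B[:,0] = (+0.87445,+0.40349,-0.26931); r₂ = λ·B[:,1] = (-0.39930,+0.91393,+0.07277)
r₃ = r₁×r₂ = (+0.27549,+0.04390,+0.96030); SVD([r₁ r₂ r₃]) → R = UVᵀ:
  R  [+0.87445 -0.39930 +0.27549]
  R  [+0.40349 +0.91393 +0.04390]
  R  [-0.26931 +0.07277 +0.96030]
t = (-0.20180, -0.17791, +1.16268) m
tr R = 2.748678; θ = arccos((tr R − 1)/2) = 0.506724 rad = 29.033°
axis k = ((R−Rᵀ)₃₂, (R−Rᵀ)₁₃, (R−Rᵀ)₂₁) / (2 sinθ) = (+0.029739, +0.561291, +0.827084)
rvec = θ·k = (+0.015070, +0.284420, +0.419103)

rvec=(0.0151, 0.2844, 0.4191) tvec=(-0.2018, -0.1779, 1.1627)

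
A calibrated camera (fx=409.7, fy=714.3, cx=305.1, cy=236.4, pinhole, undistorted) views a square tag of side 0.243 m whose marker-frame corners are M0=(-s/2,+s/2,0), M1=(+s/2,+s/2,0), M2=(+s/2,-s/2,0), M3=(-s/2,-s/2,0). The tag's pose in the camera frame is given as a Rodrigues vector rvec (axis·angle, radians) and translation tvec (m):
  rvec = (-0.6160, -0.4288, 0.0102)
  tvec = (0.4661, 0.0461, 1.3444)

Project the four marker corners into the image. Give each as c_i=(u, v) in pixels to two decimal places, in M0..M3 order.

c0=(428.24, 311.47) c1=(488.14, 323.88) c2=(463.06, 218.31) c3=(407.42, 199.87)

Intrinsics K: fx=409.7, fy=714.3, cx=305.1, cy=236.4
Marker side s = 0.243 m; corners in marker frame (Z=0):
  M0 = (-0.1215, +0.1215, 0)
  M1 = (+0.1215, +0.1215, 0)
  M2 = (+0.1215, -0.1215, 0)
  M3 = (-0.1215, -0.1215, 0)
rvec = (-0.6160, -0.4288, 0.0102), |rvec| = θ = 0.75062 rad = 43.007°
Rodrigues: sinθ=0.68209, 1−cosθ=0.26873; R = I + sinθ·[k]× + (1−cosθ)·[k]×²:
    [+0.91225 +0.11672 -0.39265]
    [+0.13525 +0.81896 +0.55768]
    [+0.38666 -0.56185 +0.73132]
t = (0.4661, 0.0461, 1.3444) m
M0: Pc = R·M0+t = (+0.36944, +0.12917, +1.22916); u = 409.7·(+0.36944)/1.22916 + 305.1 = 428.2418, v = 714.3·(+0.12917)/1.22916 + 236.4 = 311.4651
M1: Pc = R·M1+t = (+0.59112, +0.16204, +1.32311); u = 409.7·(+0.59112)/1.32311 + 305.1 = 488.1392, v = 714.3·(+0.16204)/1.32311 + 236.4 = 323.8780
M2: Pc = R·M2+t = (+0.56276, -0.03697, +1.45964); u = 409.7·(+0.56276)/1.45964 + 305.1 = 463.0576, v = 714.3·(-0.03697)/1.45964 + 236.4 = 218.3077
M3: Pc = R·M3+t = (+0.34108, -0.06984, +1.36569); u = 409.7·(+0.34108)/1.36569 + 305.1 = 407.4227, v = 714.3·(-0.06984)/1.36569 + 236.4 = 199.8726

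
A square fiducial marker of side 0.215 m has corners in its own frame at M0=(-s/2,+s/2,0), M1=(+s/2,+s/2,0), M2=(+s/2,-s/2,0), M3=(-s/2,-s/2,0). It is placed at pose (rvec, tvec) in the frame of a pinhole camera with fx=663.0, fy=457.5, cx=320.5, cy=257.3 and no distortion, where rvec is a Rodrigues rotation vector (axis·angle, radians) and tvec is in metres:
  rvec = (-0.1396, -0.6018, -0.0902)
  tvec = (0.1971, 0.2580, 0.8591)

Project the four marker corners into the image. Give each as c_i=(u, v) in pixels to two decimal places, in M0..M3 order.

c0=(423.59, 471.77) c1=(538.40, 438.14) c2=(514.00, 329.61) c3=(398.69, 345.87)

Intrinsics K: fx=663.0, fy=457.5, cx=320.5, cy=257.3
Marker side s = 0.215 m; corners in marker frame (Z=0):
  M0 = (-0.1075, +0.1075, 0)
  M1 = (+0.1075, +0.1075, 0)
  M2 = (+0.1075, -0.1075, 0)
  M3 = (-0.1075, -0.1075, 0)
rvec = (-0.1396, -0.6018, -0.0902), |rvec| = θ = 0.62433 rad = 35.771°
Rodrigues: sinθ=0.58455, 1−cosθ=0.18864; R = I + sinθ·[k]× + (1−cosθ)·[k]×²:
    [+0.82079 +0.12511 -0.55737]
    [-0.04379 +0.98663 +0.15698]
    [+0.56955 -0.10444 +0.81529]
t = (0.1971, 0.2580, 0.8591) m
M0: Pc = R·M0+t = (+0.12231, +0.36877, +0.78665); u = 663.0·(+0.12231)/0.78665 + 320.5 = 423.5893, v = 457.5·(+0.36877)/0.78665 + 257.3 = 471.7707
M1: Pc = R·M1+t = (+0.29878, +0.35935, +0.90910); u = 663.0·(+0.29878)/0.90910 + 320.5 = 538.4010, v = 457.5·(+0.35935)/0.90910 + 257.3 = 438.1435
M2: Pc = R·M2+t = (+0.27189, +0.14723, +0.93155); u = 663.0·(+0.27189)/0.93155 + 320.5 = 514.0044, v = 457.5·(+0.14723)/0.93155 + 257.3 = 329.6065
M3: Pc = R·M3+t = (+0.09542, +0.15665, +0.80910); u = 663.0·(+0.09542)/0.80910 + 320.5 = 398.6865, v = 457.5·(+0.15665)/0.80910 + 257.3 = 345.8739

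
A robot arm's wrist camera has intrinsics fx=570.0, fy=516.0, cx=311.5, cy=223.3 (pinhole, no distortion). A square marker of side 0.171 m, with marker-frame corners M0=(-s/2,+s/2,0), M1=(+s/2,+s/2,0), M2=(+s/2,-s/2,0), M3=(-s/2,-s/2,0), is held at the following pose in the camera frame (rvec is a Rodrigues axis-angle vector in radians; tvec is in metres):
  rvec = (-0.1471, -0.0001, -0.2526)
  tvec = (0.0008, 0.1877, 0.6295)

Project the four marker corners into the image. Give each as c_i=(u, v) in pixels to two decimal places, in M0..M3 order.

c0=(255.29, 467.14) c1=(408.13, 430.37) c2=(366.69, 291.09) c3=(219.56, 325.74)

Intrinsics K: fx=570.0, fy=516.0, cx=311.5, cy=223.3
Marker side s = 0.171 m; corners in marker frame (Z=0):
  M0 = (-0.0855, +0.0855, 0)
  M1 = (+0.0855, +0.0855, 0)
  M2 = (+0.0855, -0.0855, 0)
  M3 = (-0.0855, -0.0855, 0)
rvec = (-0.1471, -0.0001, -0.2526), |rvec| = θ = 0.29231 rad = 16.748°
Rodrigues: sinθ=0.28817, 1−cosθ=0.04242; R = I + sinθ·[k]× + (1−cosθ)·[k]×²:
    [+0.96832 +0.24903 +0.01835]
    [-0.24901 +0.95758 +0.14503]
    [+0.01855 -0.14500 +0.98926]
t = (0.0008, 0.1877, 0.6295) m
M0: Pc = R·M0+t = (-0.06070, +0.29086, +0.61552); u = 570.0·(-0.06070)/0.61552 + 311.5 = 255.2887, v = 516.0·(+0.29086)/0.61552 + 223.3 = 467.1368
M1: Pc = R·M1+t = (+0.10488, +0.24828, +0.61869); u = 570.0·(+0.10488)/0.61869 + 311.5 = 408.1294, v = 516.0·(+0.24828)/0.61869 + 223.3 = 430.3735
M2: Pc = R·M2+t = (+0.06230, +0.08454, +0.64348); u = 570.0·(+0.06230)/0.64348 + 311.5 = 366.6855, v = 516.0·(+0.08454)/0.64348 + 223.3 = 291.0885
M3: Pc = R·M3+t = (-0.10328, +0.12712, +0.64031); u = 570.0·(-0.10328)/0.64031 + 311.5 = 219.5581, v = 516.0·(+0.12712)/0.64031 + 223.3 = 325.7384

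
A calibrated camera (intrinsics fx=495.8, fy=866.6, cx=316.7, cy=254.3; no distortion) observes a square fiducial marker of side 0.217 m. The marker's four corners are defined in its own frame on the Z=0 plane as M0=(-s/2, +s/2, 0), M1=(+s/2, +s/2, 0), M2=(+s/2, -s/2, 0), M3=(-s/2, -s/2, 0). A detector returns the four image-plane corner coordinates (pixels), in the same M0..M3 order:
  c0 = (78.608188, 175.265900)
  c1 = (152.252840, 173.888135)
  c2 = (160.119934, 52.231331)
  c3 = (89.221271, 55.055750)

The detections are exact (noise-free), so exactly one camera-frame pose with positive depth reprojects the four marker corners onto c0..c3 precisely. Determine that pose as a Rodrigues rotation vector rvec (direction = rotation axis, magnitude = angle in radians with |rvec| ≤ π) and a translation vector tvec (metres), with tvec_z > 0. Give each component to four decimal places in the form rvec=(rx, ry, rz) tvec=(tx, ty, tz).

rvec=(-0.2657, 0.0836, 0.0085) tvec=(-0.5694, -0.2340, 1.4346)

Intrinsics K: fx=495.8, fy=866.6, cx=316.7, cy=254.3
Marker side s = 0.217 m; corners in marker frame (Z=0):
  M0 = (-0.1085, +0.1085, 0)
  M1 = (+0.1085, +0.1085, 0)
  M2 = (+0.1085, -0.1085, 0)
  M3 = (-0.1085, -0.1085, 0)
Detected image corners:
  c0 = (78.608188, 175.265900) px
  c1 = (152.252840, 173.888135) px
  c2 = (160.119934, 52.231331) px
  c3 = (89.221271, 55.055750) px
Planar DLT: solve 8×8 A·h = b for H (H[2,2]=1):
  H  [+325.92511 -64.53599 +119.91349]
  H  [-16.40085 +536.44551 +112.91930]
  H  [-0.05830 -0.18255 +1.00000]
B = K⁻¹H; ‖b₁‖=0.697055, ‖b₂‖=0.697055; λ = 2/(‖b₁‖+‖b₂‖) = 1.434606, sign → tz>0 ⇒ λ=+1.434606
r₁ = λ·B[:,0] = (+0.99649,-0.00261,-0.08363); r₂ = λ·B[:,1] = (-0.01945,+0.96490,-0.26188)
r₃ = r₁×r₂ = (+0.08138,+0.26259,+0.96147); SVD([r₁ r₂ r₃]) → R = UVᵀ:
  R  [+0.99649 -0.01945 +0.08138]
  R  [-0.00261 +0.96490 +0.26259]
  R  [-0.08363 -0.26188 +0.96147]
t = (-0.56941, -0.23405, +1.43461) m
tr R = 2.922865; θ = arccos((tr R − 1)/2) = 0.278632 rad = 15.964°
axis k = ((R−Rᵀ)₃₂, (R−Rᵀ)₁₃, (R−Rᵀ)₂₁) / (2 sinθ) = (-0.953452, +0.299986, +0.030623)
rvec = θ·k = (-0.265662, +0.083586, +0.008533)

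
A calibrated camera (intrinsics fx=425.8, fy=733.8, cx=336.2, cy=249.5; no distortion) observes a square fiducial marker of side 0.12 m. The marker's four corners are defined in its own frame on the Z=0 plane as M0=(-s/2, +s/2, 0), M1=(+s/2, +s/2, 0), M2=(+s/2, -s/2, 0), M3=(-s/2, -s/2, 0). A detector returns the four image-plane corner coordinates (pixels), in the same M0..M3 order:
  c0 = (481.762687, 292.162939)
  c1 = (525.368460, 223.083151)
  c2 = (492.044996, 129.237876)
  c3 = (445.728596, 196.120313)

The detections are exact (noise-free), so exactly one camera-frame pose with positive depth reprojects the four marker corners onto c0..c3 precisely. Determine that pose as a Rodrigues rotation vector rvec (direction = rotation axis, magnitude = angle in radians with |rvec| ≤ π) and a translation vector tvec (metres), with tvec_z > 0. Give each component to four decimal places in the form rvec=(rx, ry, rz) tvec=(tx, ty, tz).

rvec=(0.0809, -0.3195, -0.6368) tvec=(0.2666, -0.0405, 0.7532)

Intrinsics K: fx=425.8, fy=733.8, cx=336.2, cy=249.5
Marker side s = 0.12 m; corners in marker frame (Z=0):
  M0 = (-0.0600, +0.0600, 0)
  M1 = (+0.0600, +0.0600, 0)
  M2 = (+0.0600, -0.0600, 0)
  M3 = (-0.0600, -0.0600, 0)
Detected image corners:
  c0 = (481.762687, 292.162939) px
  c1 = (525.368460, 223.083151) px
  c2 = (492.044996, 129.237876) px
  c3 = (445.728596, 196.120313) px
Planar DLT: solve 8×8 A·h = b for H (H[2,2]=1):
  H  [+547.61286 +399.52317 +486.94338]
  H  [-491.82280 +838.88174 +210.07397]
  H  [+0.35599 +0.22783 +1.00000]
B = K⁻¹H; ‖b₁‖=1.327735, ‖b₂‖=1.327735; λ = 2/(‖b₁‖+‖b₂‖) = 0.753162, sign → tz>0 ⇒ λ=+0.753162
r₁ = λ·B[:,0] = (+0.75693,-0.59596,+0.26812); r₂ = λ·B[:,1] = (+0.57120,+0.80267,+0.17159)
r₃ = r₁×r₂ = (-0.31747,+0.02327,+0.94798); SVD([r₁ r₂ r₃]) → R = UVᵀ:
  R  [+0.75693 +0.57120 -0.31747]
  R  [-0.59596 +0.80267 +0.02327]
  R  [+0.26812 +0.17159 +0.94798]
t = (+0.26664, -0.04047, +0.75316) m
tr R = 2.507585; θ = arccos((tr R − 1)/2) = 0.716982 rad = 41.080°
axis k = ((R−Rᵀ)₃₂, (R−Rᵀ)₁₃, (R−Rᵀ)₂₁) / (2 sinθ) = (+0.112858, -0.445579, -0.888101)
rvec = θ·k = (+0.080917, -0.319472, -0.636752)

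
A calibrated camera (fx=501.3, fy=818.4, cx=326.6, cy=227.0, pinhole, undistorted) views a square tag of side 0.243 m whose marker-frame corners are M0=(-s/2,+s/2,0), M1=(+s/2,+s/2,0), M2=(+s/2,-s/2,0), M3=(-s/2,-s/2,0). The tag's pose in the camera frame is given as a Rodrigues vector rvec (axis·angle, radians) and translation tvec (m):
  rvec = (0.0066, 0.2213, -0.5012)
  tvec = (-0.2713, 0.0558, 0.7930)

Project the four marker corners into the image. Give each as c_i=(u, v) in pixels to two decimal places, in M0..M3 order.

Intrinsics K: fx=501.3, fy=818.4, cx=326.6, cy=227.0
Marker side s = 0.243 m; corners in marker frame (Z=0):
  M0 = (-0.1215, +0.1215, 0)
  M1 = (+0.1215, +0.1215, 0)
  M2 = (+0.1215, -0.1215, 0)
  M3 = (-0.1215, -0.1215, 0)
rvec = (0.0066, 0.2213, -0.5012), |rvec| = θ = 0.54792 rad = 31.394°
Rodrigues: sinθ=0.52091, 1−cosθ=0.14639; R = I + sinθ·[k]× + (1−cosθ)·[k]×²:
    [+0.85363 +0.47721 +0.20878]
    [-0.47578 +0.87749 -0.06036]
    [-0.21200 -0.04781 +0.97610]
t = (-0.2713, 0.0558, 0.7930) m
M0: Pc = R·M0+t = (-0.31704, +0.22022, +0.81295); u = 501.3·(-0.31704)/0.81295 + 326.6 = 131.1023, v = 818.4·(+0.22022)/0.81295 + 227.0 = 448.6990
M1: Pc = R·M1+t = (-0.10960, +0.10461, +0.76143); u = 501.3·(-0.10960)/0.76143 + 326.6 = 254.4412, v = 818.4·(+0.10461)/0.76143 + 227.0 = 339.4336
M2: Pc = R·M2+t = (-0.22556, -0.10862, +0.77305); u = 501.3·(-0.22556)/0.77305 + 326.6 = 180.3280, v = 818.4·(-0.10862)/0.77305 + 227.0 = 112.0052
M3: Pc = R·M3+t = (-0.43300, +0.00699, +0.82457); u = 501.3·(-0.43300)/0.82457 + 326.6 = 63.3574, v = 818.4·(+0.00699)/0.82457 + 227.0 = 233.9404

c0=(131.10, 448.70) c1=(254.44, 339.43) c2=(180.33, 112.01) c3=(63.36, 233.94)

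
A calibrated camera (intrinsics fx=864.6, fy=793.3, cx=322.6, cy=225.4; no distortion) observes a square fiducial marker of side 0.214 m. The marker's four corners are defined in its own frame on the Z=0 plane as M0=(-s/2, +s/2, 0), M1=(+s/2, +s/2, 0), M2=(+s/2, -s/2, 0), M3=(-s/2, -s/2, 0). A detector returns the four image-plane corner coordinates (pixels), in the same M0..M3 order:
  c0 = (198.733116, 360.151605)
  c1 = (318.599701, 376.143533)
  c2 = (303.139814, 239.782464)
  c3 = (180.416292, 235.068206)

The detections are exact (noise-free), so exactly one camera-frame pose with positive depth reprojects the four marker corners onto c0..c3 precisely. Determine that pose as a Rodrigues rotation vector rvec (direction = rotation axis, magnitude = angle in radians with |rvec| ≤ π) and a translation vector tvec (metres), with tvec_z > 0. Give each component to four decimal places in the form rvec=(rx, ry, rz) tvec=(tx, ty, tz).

rvec=(0.2315, 0.5434, -0.0372) tvec=(-0.1075, 0.1224, 1.2400)

Intrinsics K: fx=864.6, fy=793.3, cx=322.6, cy=225.4
Marker side s = 0.214 m; corners in marker frame (Z=0):
  M0 = (-0.1070, +0.1070, 0)
  M1 = (+0.1070, +0.1070, 0)
  M2 = (+0.1070, -0.1070, 0)
  M3 = (-0.1070, -0.1070, 0)
Detected image corners:
  c0 = (198.733116, 360.151605) px
  c1 = (318.599701, 376.143533) px
  c2 = (303.139814, 239.782464) px
  c3 = (180.416292, 235.068206) px
Planar DLT: solve 8×8 A·h = b for H (H[2,2]=1):
  H  [+462.47438 +121.26419 +247.67161]
  H  [-77.24252 +660.55989 +303.73105]
  H  [-0.41645 +0.16805 +1.00000]
B = K⁻¹H; ‖b₁‖=0.806451, ‖b₂‖=0.806451; λ = 2/(‖b₁‖+‖b₂‖) = 1.240001, sign → tz>0 ⇒ λ=+1.240001
r₁ = λ·B[:,0] = (+0.85595,+0.02599,-0.51640); r₂ = λ·B[:,1] = (+0.09617,+0.97331,+0.20838)
r₃ = r₁×r₂ = (+0.50803,-0.22802,+0.83061); SVD([r₁ r₂ r₃]) → R = UVᵀ:
  R  [+0.85595 +0.09617 +0.50803]
  R  [+0.02599 +0.97331 -0.22802]
  R  [-0.51640 +0.20838 +0.83061]
t = (-0.10746, +0.12244, +1.24000) m
tr R = 2.659873; θ = arccos((tr R − 1)/2) = 0.591803 rad = 33.908°
axis k = ((R−Rᵀ)₃₂, (R−Rᵀ)₁₃, (R−Rᵀ)₂₁) / (2 sinθ) = (+0.391140, +0.918179, -0.062900)
rvec = θ·k = (+0.231478, +0.543381, -0.037224)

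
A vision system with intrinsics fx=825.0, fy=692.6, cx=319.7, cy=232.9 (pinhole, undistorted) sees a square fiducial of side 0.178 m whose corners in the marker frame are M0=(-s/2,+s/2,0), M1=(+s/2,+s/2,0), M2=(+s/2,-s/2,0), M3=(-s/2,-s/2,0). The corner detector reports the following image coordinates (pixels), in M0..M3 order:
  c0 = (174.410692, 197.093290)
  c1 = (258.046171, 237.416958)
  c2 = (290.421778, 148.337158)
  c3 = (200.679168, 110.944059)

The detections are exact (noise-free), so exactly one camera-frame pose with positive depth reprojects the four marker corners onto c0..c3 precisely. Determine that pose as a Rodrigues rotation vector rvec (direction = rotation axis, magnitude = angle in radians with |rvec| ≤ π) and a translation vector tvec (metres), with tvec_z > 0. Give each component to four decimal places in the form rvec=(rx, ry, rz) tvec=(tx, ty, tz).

Intrinsics K: fx=825.0, fy=692.6, cx=319.7, cy=232.9
Marker side s = 0.178 m; corners in marker frame (Z=0):
  M0 = (-0.0890, +0.0890, 0)
  M1 = (+0.0890, +0.0890, 0)
  M2 = (+0.0890, -0.0890, 0)
  M3 = (-0.0890, -0.0890, 0)
Detected image corners:
  c0 = (174.410692, 197.093290) px
  c1 = (258.046171, 237.416958) px
  c2 = (290.421778, 148.337158) px
  c3 = (200.679168, 110.944059) px
Planar DLT: solve 8×8 A·h = b for H (H[2,2]=1):
  H  [+413.60663 -97.54826 +229.29335]
  H  [+163.70137 +542.09079 +174.02768]
  H  [-0.31604 +0.28888 +1.00000]
B = K⁻¹H; ‖b₁‖=0.778726, ‖b₂‖=0.778726; λ = 2/(‖b₁‖+‖b₂‖) = 1.284149, sign → tz>0 ⇒ λ=+1.284149
r₁ = λ·B[:,0] = (+0.80107,+0.43999,-0.40584); r₂ = λ·B[:,1] = (-0.29559,+0.88035,+0.37097)
r₃ = r₁×r₂ = (+0.52050,-0.17721,+0.83527); SVD([r₁ r₂ r₃]) → R = UVᵀ:
  R  [+0.80107 -0.29559 +0.52050]
  R  [+0.43999 +0.88035 -0.17721]
  R  [-0.40584 +0.37097 +0.83527]
t = (-0.14072, -0.10916, +1.28415) m
tr R = 2.516682; θ = arccos((tr R − 1)/2) = 0.710032 rad = 40.682°
axis k = ((R−Rᵀ)₃₂, (R−Rᵀ)₁₃, (R−Rᵀ)₂₁) / (2 sinθ) = (+0.420470, +0.710535, +0.564220)
rvec = θ·k = (+0.298547, +0.504503, +0.400614)

rvec=(0.2985, 0.5045, 0.4006) tvec=(-0.1407, -0.1092, 1.2841)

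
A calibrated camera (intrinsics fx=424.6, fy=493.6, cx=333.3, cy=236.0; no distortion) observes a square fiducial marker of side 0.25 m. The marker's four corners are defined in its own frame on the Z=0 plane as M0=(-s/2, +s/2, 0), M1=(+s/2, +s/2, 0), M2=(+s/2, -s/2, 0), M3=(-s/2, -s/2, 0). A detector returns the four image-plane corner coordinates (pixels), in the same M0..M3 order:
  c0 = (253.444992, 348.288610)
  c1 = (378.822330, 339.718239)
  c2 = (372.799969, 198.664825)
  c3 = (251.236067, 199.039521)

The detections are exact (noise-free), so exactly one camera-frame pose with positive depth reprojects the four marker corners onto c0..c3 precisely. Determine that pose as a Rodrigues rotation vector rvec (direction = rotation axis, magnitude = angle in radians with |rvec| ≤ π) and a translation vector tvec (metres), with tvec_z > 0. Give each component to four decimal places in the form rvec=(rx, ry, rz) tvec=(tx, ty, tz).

Intrinsics K: fx=424.6, fy=493.6, cx=333.3, cy=236.0
Marker side s = 0.25 m; corners in marker frame (Z=0):
  M0 = (-0.1250, +0.1250, 0)
  M1 = (+0.1250, +0.1250, 0)
  M2 = (+0.1250, -0.1250, 0)
  M3 = (-0.1250, -0.1250, 0)
Detected image corners:
  c0 = (253.444992, 348.288610) px
  c1 = (378.822330, 339.718239) px
  c2 = (372.799969, 198.664825) px
  c3 = (251.236067, 199.039521) px
Planar DLT: solve 8×8 A·h = b for H (H[2,2]=1):
  H  [+563.42517 -24.44958 +315.75391]
  H  [+42.58558 +544.61103 +270.17795]
  H  [+0.22182 -0.13094 +1.00000]
B = K⁻¹H; ‖b₁‖=1.174147, ‖b₂‖=1.174147; λ = 2/(‖b₁‖+‖b₂‖) = 0.851682, sign → tz>0 ⇒ λ=+0.851682
r₁ = λ·B[:,0] = (+0.98185,-0.01685,+0.18892); r₂ = λ·B[:,1] = (+0.03849,+0.99302,-0.11152)
r₃ = r₁×r₂ = (-0.18572,+0.11676,+0.97564); SVD([r₁ r₂ r₃]) → R = UVᵀ:
  R  [+0.98185 +0.03849 -0.18572]
  R  [-0.01685 +0.99302 +0.11676]
  R  [+0.18892 -0.11152 +0.97564]
t = (-0.03519, +0.05897, +0.85168) m
tr R = 2.950506; θ = arccos((tr R − 1)/2) = 0.222935 rad = 12.773°
axis k = ((R−Rᵀ)₃₂, (R−Rᵀ)₁₃, (R−Rᵀ)₂₁) / (2 sinθ) = (-0.516252, -0.847243, -0.125153)
rvec = θ·k = (-0.115090, -0.188880, -0.027901)

rvec=(-0.1151, -0.1889, -0.0279) tvec=(-0.0352, 0.0590, 0.8517)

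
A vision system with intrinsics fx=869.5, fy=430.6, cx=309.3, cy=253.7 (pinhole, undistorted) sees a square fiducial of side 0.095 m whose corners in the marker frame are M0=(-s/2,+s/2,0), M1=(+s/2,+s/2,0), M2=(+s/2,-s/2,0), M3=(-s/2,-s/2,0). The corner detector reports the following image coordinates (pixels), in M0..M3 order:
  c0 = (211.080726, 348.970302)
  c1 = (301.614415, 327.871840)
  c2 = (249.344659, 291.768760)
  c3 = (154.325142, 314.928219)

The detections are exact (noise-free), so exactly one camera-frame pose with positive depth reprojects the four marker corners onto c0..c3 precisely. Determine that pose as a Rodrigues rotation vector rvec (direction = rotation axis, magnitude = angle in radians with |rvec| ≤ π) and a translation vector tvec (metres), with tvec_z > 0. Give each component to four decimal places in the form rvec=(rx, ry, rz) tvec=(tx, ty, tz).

Intrinsics K: fx=869.5, fy=430.6, cx=309.3, cy=253.7
Marker side s = 0.095 m; corners in marker frame (Z=0):
  M0 = (-0.0475, +0.0475, 0)
  M1 = (+0.0475, +0.0475, 0)
  M2 = (+0.0475, -0.0475, 0)
  M3 = (-0.0475, -0.0475, 0)
Detected image corners:
  c0 = (211.080726, 348.970302) px
  c1 = (301.614415, 327.871840) px
  c2 = (249.344659, 291.768760) px
  c3 = (154.325142, 314.928219) px
Planar DLT: solve 8×8 A·h = b for H (H[2,2]=1):
  H  [+926.17030 +719.86747 +229.43710]
  H  [-302.23903 +573.30237 +321.52898]
  H  [-0.21700 +0.63646 +1.00000]
B = K⁻¹H; ‖b₁‖=1.296774, ‖b₂‖=1.296774; λ = 2/(‖b₁‖+‖b₂‖) = 0.771144, sign → tz>0 ⇒ λ=+0.771144
r₁ = λ·B[:,0] = (+0.88093,-0.44268,-0.16733); r₂ = λ·B[:,1] = (+0.46385,+0.73754,+0.49080)
r₃ = r₁×r₂ = (-0.09385,-0.50998,+0.85505); SVD([r₁ r₂ r₃]) → R = UVᵀ:
  R  [+0.88093 +0.46385 -0.09385]
  R  [-0.44268 +0.73754 -0.50998]
  R  [-0.16733 +0.49080 +0.85505]
t = (-0.07083, +0.12147, +0.77114) m
tr R = 2.473517; θ = arccos((tr R − 1)/2) = 0.742532 rad = 42.544°
axis k = ((R−Rᵀ)₃₂, (R−Rᵀ)₁₃, (R−Rᵀ)₂₁) / (2 sinθ) = (+0.740049, +0.054340, -0.670354)
rvec = θ·k = (+0.549510, +0.040349, -0.497760)

rvec=(0.5495, 0.0403, -0.4978) tvec=(-0.0708, 0.1215, 0.7711)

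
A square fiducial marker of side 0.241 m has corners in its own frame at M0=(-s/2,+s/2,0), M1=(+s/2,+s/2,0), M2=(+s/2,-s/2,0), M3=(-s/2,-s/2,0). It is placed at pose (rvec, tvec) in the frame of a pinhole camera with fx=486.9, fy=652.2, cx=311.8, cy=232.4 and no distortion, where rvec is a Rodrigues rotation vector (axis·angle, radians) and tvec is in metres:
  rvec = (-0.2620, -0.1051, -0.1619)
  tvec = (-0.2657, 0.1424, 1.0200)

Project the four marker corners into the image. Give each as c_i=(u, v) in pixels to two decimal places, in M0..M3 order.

Intrinsics K: fx=486.9, fy=652.2, cx=311.8, cy=232.4
Marker side s = 0.241 m; corners in marker frame (Z=0):
  M0 = (-0.1205, +0.1205, 0)
  M1 = (+0.1205, +0.1205, 0)
  M2 = (+0.1205, -0.1205, 0)
  M3 = (-0.1205, -0.1205, 0)
rvec = (-0.2620, -0.1051, -0.1619), |rvec| = θ = 0.32543 rad = 18.645°
Rodrigues: sinθ=0.31971, 1−cosθ=0.05249; R = I + sinθ·[k]× + (1−cosθ)·[k]×²:
    [+0.98154 +0.17270 -0.08223]
    [-0.14541 +0.95299 +0.26583]
    [+0.12428 -0.24897 +0.96051]
t = (-0.2657, 0.1424, 1.0200) m
M0: Pc = R·M0+t = (-0.36316, +0.27476, +0.97502); u = 486.9·(-0.36316)/0.97502 + 311.8 = 130.4459, v = 652.2·(+0.27476)/0.97502 + 232.4 = 416.1869
M1: Pc = R·M1+t = (-0.12661, +0.23971, +1.00497); u = 486.9·(-0.12661)/1.00497 + 311.8 = 250.4568, v = 652.2·(+0.23971)/1.00497 + 232.4 = 387.9671
M2: Pc = R·M2+t = (-0.16824, +0.01004, +1.06498); u = 486.9·(-0.16824)/1.06498 + 311.8 = 234.8836, v = 652.2·(+0.01004)/1.06498 + 232.4 = 238.5503
M3: Pc = R·M3+t = (-0.40479, +0.04509, +1.03503); u = 486.9·(-0.40479)/1.03503 + 311.8 = 121.3793, v = 652.2·(+0.04509)/1.03503 + 232.4 = 260.8105

c0=(130.45, 416.19) c1=(250.46, 387.97) c2=(234.88, 238.55) c3=(121.38, 260.81)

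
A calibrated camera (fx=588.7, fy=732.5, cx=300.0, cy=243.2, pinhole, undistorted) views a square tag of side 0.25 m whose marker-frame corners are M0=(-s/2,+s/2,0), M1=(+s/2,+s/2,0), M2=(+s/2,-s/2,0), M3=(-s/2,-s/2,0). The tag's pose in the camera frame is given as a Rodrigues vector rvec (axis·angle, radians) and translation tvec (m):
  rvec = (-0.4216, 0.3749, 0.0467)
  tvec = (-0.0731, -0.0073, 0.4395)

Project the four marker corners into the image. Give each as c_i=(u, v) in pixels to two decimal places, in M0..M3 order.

Intrinsics K: fx=588.7, fy=732.5, cx=300.0, cy=243.2
Marker side s = 0.25 m; corners in marker frame (Z=0):
  M0 = (-0.1250, +0.1250, 0)
  M1 = (+0.1250, +0.1250, 0)
  M2 = (+0.1250, -0.1250, 0)
  M3 = (-0.1250, -0.1250, 0)
rvec = (-0.4216, 0.3749, 0.0467), |rvec| = θ = 0.56611 rad = 32.436°
Rodrigues: sinθ=0.53635, 1−cosθ=0.15600; R = I + sinθ·[k]× + (1−cosθ)·[k]×²:
    [+0.93052 -0.12119 +0.34561]
    [-0.03270 +0.91241 +0.40796]
    [-0.36478 -0.39092 +0.84506]
t = (-0.0731, -0.0073, 0.4395) m
M0: Pc = R·M0+t = (-0.20456, +0.11084, +0.43623); u = 588.7·(-0.20456)/0.43623 + 300.0 = 23.9400, v = 732.5·(+0.11084)/0.43623 + 243.2 = 429.3146
M1: Pc = R·M1+t = (+0.02807, +0.10266, +0.34504); u = 588.7·(+0.02807)/0.34504 + 300.0 = 347.8872, v = 732.5·(+0.10266)/0.34504 + 243.2 = 461.1525
M2: Pc = R·M2+t = (+0.05836, -0.12544, +0.44277); u = 588.7·(+0.05836)/0.44277 + 300.0 = 377.5994, v = 732.5·(-0.12544)/0.44277 + 243.2 = 35.6784
M3: Pc = R·M3+t = (-0.17427, -0.11726, +0.53396); u = 588.7·(-0.17427)/0.53396 + 300.0 = 107.8686, v = 732.5·(-0.11726)/0.53396 + 243.2 = 82.3338

c0=(23.94, 429.31) c1=(347.89, 461.15) c2=(377.60, 35.68) c3=(107.87, 82.33)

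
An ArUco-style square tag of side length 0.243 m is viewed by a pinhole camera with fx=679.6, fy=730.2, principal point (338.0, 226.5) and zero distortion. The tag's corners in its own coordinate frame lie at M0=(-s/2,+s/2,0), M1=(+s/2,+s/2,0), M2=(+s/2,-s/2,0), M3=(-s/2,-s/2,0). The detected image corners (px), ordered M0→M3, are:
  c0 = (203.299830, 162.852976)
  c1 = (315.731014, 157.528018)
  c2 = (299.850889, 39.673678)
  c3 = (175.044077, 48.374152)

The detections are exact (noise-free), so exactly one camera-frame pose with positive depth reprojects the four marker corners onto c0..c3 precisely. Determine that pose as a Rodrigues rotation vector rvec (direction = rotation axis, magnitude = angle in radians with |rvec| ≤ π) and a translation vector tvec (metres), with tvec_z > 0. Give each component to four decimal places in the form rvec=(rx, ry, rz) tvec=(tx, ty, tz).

Intrinsics K: fx=679.6, fy=730.2, cx=338.0, cy=226.5
Marker side s = 0.243 m; corners in marker frame (Z=0):
  M0 = (-0.1215, +0.1215, 0)
  M1 = (+0.1215, +0.1215, 0)
  M2 = (+0.1215, -0.1215, 0)
  M3 = (-0.1215, -0.1215, 0)
Detected image corners:
  c0 = (203.299830, 162.852976) px
  c1 = (315.731014, 157.528018) px
  c2 = (299.850889, 39.673678) px
  c3 = (175.044077, 48.374152) px
Planar DLT: solve 8×8 A·h = b for H (H[2,2]=1):
  H  [+463.74811 +202.06705 +248.41272]
  H  [-37.93918 +523.57228 +105.29821]
  H  [-0.09262 +0.44658 +1.00000]
B = K⁻¹H; ‖b₁‖=0.734680, ‖b₂‖=0.734680; λ = 2/(‖b₁‖+‖b₂‖) = 1.361136, sign → tz>0 ⇒ λ=+1.361136
r₁ = λ·B[:,0] = (+0.99152,-0.03162,-0.12607); r₂ = λ·B[:,1] = (+0.10239,+0.78742,+0.60785)
r₃ = r₁×r₂ = (+0.08005,-0.61560,+0.78398); SVD([r₁ r₂ r₃]) → R = UVᵀ:
  R  [+0.99152 +0.10239 +0.08005]
  R  [-0.03162 +0.78742 -0.61560]
  R  [-0.12607 +0.60785 +0.78398]
t = (-0.17943, -0.22593, +1.36114) m
tr R = 2.562918; θ = arccos((tr R − 1)/2) = 0.673795 rad = 38.606°
axis k = ((R−Rᵀ)₃₂, (R−Rᵀ)₁₃, (R−Rᵀ)₂₁) / (2 sinθ) = (+0.980401, +0.165171, -0.107387)
rvec = θ·k = (+0.660590, +0.111291, -0.072357)

rvec=(0.6606, 0.1113, -0.0724) tvec=(-0.1794, -0.2259, 1.3611)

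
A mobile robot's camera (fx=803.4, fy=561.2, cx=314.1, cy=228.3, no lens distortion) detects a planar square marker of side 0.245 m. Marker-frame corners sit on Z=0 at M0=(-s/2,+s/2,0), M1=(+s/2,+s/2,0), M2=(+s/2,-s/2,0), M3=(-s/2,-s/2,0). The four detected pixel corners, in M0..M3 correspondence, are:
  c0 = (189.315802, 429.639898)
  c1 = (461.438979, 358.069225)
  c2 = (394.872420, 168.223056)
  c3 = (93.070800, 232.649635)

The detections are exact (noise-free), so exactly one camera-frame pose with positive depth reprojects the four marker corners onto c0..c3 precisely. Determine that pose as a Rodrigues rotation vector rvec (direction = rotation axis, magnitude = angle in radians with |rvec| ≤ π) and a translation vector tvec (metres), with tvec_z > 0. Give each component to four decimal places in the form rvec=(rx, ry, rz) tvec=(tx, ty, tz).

rvec=(0.1995, -0.2106, -0.2872) tvec=(-0.0185, 0.0830, 0.6489)

Intrinsics K: fx=803.4, fy=561.2, cx=314.1, cy=228.3
Marker side s = 0.245 m; corners in marker frame (Z=0):
  M0 = (-0.1225, +0.1225, 0)
  M1 = (+0.1225, +0.1225, 0)
  M2 = (+0.1225, -0.1225, 0)
  M3 = (-0.1225, -0.1225, 0)
Detected image corners:
  c0 = (189.315802, 429.639898) px
  c1 = (461.438979, 358.069225) px
  c2 = (394.872420, 168.223056) px
  c3 = (93.070800, 232.649635) px
Planar DLT: solve 8×8 A·h = b for H (H[2,2]=1):
  H  [+1246.15707 +428.45213 +291.17593]
  H  [-197.32753 +891.48029 +300.09917]
  H  [+0.27204 +0.34496 +1.00000]
B = K⁻¹H; ‖b₁‖=1.541106, ‖b₂‖=1.541106; λ = 2/(‖b₁‖+‖b₂‖) = 0.648885, sign → tz>0 ⇒ λ=+0.648885
r₁ = λ·B[:,0] = (+0.93748,-0.29997,+0.17652); r₂ = λ·B[:,1] = (+0.25854,+0.93971,+0.22384)
r₃ = r₁×r₂ = (-0.23302,-0.16421,+0.95851); SVD([r₁ r₂ r₃]) → R = UVᵀ:
  R  [+0.93748 +0.25854 -0.23302]
  R  [-0.29997 +0.93971 -0.16421]
  R  [+0.17652 +0.22384 +0.95851]
t = (-0.01852, +0.08302, +0.64888) m
tr R = 2.835692; θ = arccos((tr R − 1)/2) = 0.408177 rad = 23.387°
axis k = ((R−Rᵀ)₃₂, (R−Rᵀ)₁₃, (R−Rᵀ)₂₁) / (2 sinθ) = (+0.488806, -0.515878, -0.703519)
rvec = θ·k = (+0.199519, -0.210569, -0.287160)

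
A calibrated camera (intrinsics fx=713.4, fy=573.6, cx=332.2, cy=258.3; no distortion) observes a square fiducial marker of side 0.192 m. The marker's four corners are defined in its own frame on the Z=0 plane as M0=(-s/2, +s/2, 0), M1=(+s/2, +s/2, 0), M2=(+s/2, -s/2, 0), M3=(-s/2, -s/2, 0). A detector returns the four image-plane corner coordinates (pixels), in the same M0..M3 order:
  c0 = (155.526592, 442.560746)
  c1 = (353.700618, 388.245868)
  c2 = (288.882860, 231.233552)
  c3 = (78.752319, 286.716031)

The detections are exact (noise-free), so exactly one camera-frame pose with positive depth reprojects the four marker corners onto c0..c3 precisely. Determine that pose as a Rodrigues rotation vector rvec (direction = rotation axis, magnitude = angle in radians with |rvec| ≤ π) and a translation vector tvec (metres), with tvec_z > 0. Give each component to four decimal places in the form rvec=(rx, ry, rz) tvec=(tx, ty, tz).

Intrinsics K: fx=713.4, fy=573.6, cx=332.2, cy=258.3
Marker side s = 0.192 m; corners in marker frame (Z=0):
  M0 = (-0.0960, +0.0960, 0)
  M1 = (+0.0960, +0.0960, 0)
  M2 = (+0.0960, -0.0960, 0)
  M3 = (-0.0960, -0.0960, 0)
Detected image corners:
  c0 = (155.526592, 442.560746) px
  c1 = (353.700618, 388.245868) px
  c2 = (288.882860, 231.233552) px
  c3 = (78.752319, 286.716031) px
Planar DLT: solve 8×8 A·h = b for H (H[2,2]=1):
  H  [+1075.76816 +430.79548 +220.77614]
  H  [-265.35357 +910.49696 +339.16100]
  H  [+0.06078 +0.28396 +1.00000]
B = K⁻¹H; ‖b₁‖=1.559846, ‖b₂‖=1.559846; λ = 2/(‖b₁‖+‖b₂‖) = 0.641089, sign → tz>0 ⇒ λ=+0.641089
r₁ = λ·B[:,0] = (+0.94858,-0.31412,+0.03897); r₂ = λ·B[:,1] = (+0.30236,+0.93565,+0.18204)
r₃ = r₁×r₂ = (-0.09364,-0.16090,+0.98252); SVD([r₁ r₂ r₃]) → R = UVᵀ:
  R  [+0.94858 +0.30236 -0.09364]
  R  [-0.31412 +0.93565 -0.16090]
  R  [+0.03897 +0.18204 +0.98252]
t = (-0.10013, +0.09038, +0.64109) m
tr R = 2.866750; θ = arccos((tr R − 1)/2) = 0.367092 rad = 21.033°
axis k = ((R−Rᵀ)₃₂, (R−Rᵀ)₁₃, (R−Rᵀ)₂₁) / (2 sinθ) = (+0.477766, -0.184738, -0.858843)
rvec = θ·k = (+0.175384, -0.067816, -0.315274)

rvec=(0.1754, -0.0678, -0.3153) tvec=(-0.1001, 0.0904, 0.6411)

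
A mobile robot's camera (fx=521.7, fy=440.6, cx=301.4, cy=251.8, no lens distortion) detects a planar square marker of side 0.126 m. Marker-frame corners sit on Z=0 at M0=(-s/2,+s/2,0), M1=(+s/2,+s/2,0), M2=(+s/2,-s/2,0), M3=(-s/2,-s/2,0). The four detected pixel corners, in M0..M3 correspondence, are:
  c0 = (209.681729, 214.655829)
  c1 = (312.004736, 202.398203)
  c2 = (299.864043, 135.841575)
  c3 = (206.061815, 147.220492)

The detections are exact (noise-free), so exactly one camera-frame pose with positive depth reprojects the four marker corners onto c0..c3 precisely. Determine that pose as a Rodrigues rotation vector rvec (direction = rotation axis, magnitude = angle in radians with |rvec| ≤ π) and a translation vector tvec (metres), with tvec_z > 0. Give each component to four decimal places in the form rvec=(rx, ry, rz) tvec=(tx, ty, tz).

rvec=(-0.4733, 0.0444, -0.1343) tvec=(-0.0569, -0.1179, 0.6644)

Intrinsics K: fx=521.7, fy=440.6, cx=301.4, cy=251.8
Marker side s = 0.126 m; corners in marker frame (Z=0):
  M0 = (-0.0630, +0.0630, 0)
  M1 = (+0.0630, +0.0630, 0)
  M2 = (+0.0630, -0.0630, 0)
  M3 = (-0.0630, -0.0630, 0)
Detected image corners:
  c0 = (209.681729, 214.655829) px
  c1 = (312.004736, 202.398203) px
  c2 = (299.864043, 135.841575) px
  c3 = (206.061815, 147.220492) px
Planar DLT: solve 8×8 A·h = b for H (H[2,2]=1):
  H  [+772.36167 -114.30106 +256.67877]
  H  [-96.67440 +411.25918 +173.58306]
  H  [-0.01731 -0.68822 +1.00000]
B = K⁻¹H; ‖b₁‖=1.505226, ‖b₂‖=1.505226; λ = 2/(‖b₁‖+‖b₂‖) = 0.664352, sign → tz>0 ⇒ λ=+0.664352
r₁ = λ·B[:,0] = (+0.99020,-0.13920,-0.01150); r₂ = λ·B[:,1] = (+0.11859,+0.88141,-0.45722)
r₃ = r₁×r₂ = (+0.07378,+0.45138,+0.88928); SVD([r₁ r₂ r₃]) → R = UVᵀ:
  R  [+0.99020 +0.11859 +0.07378]
  R  [-0.13920 +0.88141 +0.45138]
  R  [-0.01150 -0.45722 +0.88928]
t = (-0.05695, -0.11794, +0.66435) m
tr R = 2.760887; θ = arccos((tr R − 1)/2) = 0.494000 rad = 28.304°
axis k = ((R−Rᵀ)₃₂, (R−Rᵀ)₁₃, (R−Rᵀ)₂₁) / (2 sinθ) = (-0.958130, +0.089929, -0.271844)
rvec = θ·k = (-0.473316, +0.044425, -0.134291)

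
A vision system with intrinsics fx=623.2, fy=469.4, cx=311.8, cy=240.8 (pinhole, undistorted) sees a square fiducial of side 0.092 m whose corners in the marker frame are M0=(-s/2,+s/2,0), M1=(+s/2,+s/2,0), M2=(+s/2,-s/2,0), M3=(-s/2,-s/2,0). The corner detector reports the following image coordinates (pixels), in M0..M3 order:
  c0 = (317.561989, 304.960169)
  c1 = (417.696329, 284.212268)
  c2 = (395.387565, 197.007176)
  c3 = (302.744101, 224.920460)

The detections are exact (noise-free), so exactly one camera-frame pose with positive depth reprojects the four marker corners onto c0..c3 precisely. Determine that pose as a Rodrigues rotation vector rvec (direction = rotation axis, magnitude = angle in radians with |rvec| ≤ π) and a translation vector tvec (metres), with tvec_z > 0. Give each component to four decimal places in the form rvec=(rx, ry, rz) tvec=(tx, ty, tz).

rvec=(-0.2614, 0.6299, -0.2328) tvec=(0.0345, 0.0119, 0.4913)

Intrinsics K: fx=623.2, fy=469.4, cx=311.8, cy=240.8
Marker side s = 0.092 m; corners in marker frame (Z=0):
  M0 = (-0.0460, +0.0460, 0)
  M1 = (+0.0460, +0.0460, 0)
  M2 = (+0.0460, -0.0460, 0)
  M3 = (-0.0460, -0.0460, 0)
Detected image corners:
  c0 = (317.561989, 304.960169) px
  c1 = (417.696329, 284.212268) px
  c2 = (395.387565, 197.007176) px
  c3 = (302.744101, 224.920460) px
Planar DLT: solve 8×8 A·h = b for H (H[2,2]=1):
  H  [+647.07459 -26.08962 +355.60726]
  H  [-547.36062 +747.68103 +252.18702]
  H  [-1.11470 -0.63005 +1.00000]
B = K⁻¹H; ‖b₁‖=2.035429, ‖b₂‖=2.035429; λ = 2/(‖b₁‖+‖b₂‖) = 0.491297, sign → tz>0 ⇒ λ=+0.491297
r₁ = λ·B[:,0] = (+0.78412,-0.29195,-0.54765); r₂ = λ·B[:,1] = (+0.13430,+0.94135,-0.30954)
r₃ = r₁×r₂ = (+0.60590,+0.16917,+0.77734); SVD([r₁ r₂ r₃]) → R = UVᵀ:
  R  [+0.78412 +0.13430 +0.60590]
  R  [-0.29195 +0.94135 +0.16917]
  R  [-0.54765 -0.30954 +0.77734]
t = (+0.03454, +0.01192, +0.49130) m
tr R = 2.502816; θ = arccos((tr R − 1)/2) = 0.720603 rad = 41.288°
axis k = ((R−Rᵀ)₃₂, (R−Rᵀ)₁₃, (R−Rᵀ)₂₁) / (2 sinθ) = (-0.362748, +0.874119, -0.323000)
rvec = θ·k = (-0.261397, +0.629893, -0.232755)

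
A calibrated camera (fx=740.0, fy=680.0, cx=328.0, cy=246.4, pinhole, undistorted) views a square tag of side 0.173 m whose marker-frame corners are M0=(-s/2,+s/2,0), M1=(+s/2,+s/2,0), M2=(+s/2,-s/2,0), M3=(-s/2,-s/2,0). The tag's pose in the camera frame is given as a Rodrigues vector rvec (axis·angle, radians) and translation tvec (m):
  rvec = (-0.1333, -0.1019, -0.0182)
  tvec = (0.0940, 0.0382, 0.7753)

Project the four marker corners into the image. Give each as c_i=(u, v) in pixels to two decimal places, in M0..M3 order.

c0=(337.91, 358.89) c1=(502.46, 354.58) c2=(493.46, 204.95) c3=(333.53, 205.71)

Intrinsics K: fx=740.0, fy=680.0, cx=328.0, cy=246.4
Marker side s = 0.173 m; corners in marker frame (Z=0):
  M0 = (-0.0865, +0.0865, 0)
  M1 = (+0.0865, +0.0865, 0)
  M2 = (+0.0865, -0.0865, 0)
  M3 = (-0.0865, -0.0865, 0)
rvec = (-0.1333, -0.1019, -0.0182), |rvec| = θ = 0.16877 rad = 9.670°
Rodrigues: sinθ=0.16797, 1−cosθ=0.01421; R = I + sinθ·[k]× + (1−cosθ)·[k]×²:
    [+0.99466 +0.02489 -0.10021]
    [-0.01134 +0.99097 +0.13359]
    [+0.10263 -0.13174 +0.98596]
t = (0.0940, 0.0382, 0.7753) m
M0: Pc = R·M0+t = (+0.01012, +0.12490, +0.75503); u = 740.0·(+0.01012)/0.75503 + 328.0 = 337.9139, v = 680.0·(+0.12490)/0.75503 + 246.4 = 358.8885
M1: Pc = R·M1+t = (+0.18219, +0.12294, +0.77278); u = 740.0·(+0.18219)/0.77278 + 328.0 = 502.4621, v = 680.0·(+0.12294)/0.77278 + 246.4 = 354.5781
M2: Pc = R·M2+t = (+0.17788, -0.04850, +0.79557); u = 740.0·(+0.17788)/0.79557 + 328.0 = 493.4590, v = 680.0·(-0.04850)/0.79557 + 246.4 = 204.9458
M3: Pc = R·M3+t = (+0.00581, -0.04654, +0.77782); u = 740.0·(+0.00581)/0.77782 + 328.0 = 333.5269, v = 680.0·(-0.04654)/0.77782 + 246.4 = 205.7144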